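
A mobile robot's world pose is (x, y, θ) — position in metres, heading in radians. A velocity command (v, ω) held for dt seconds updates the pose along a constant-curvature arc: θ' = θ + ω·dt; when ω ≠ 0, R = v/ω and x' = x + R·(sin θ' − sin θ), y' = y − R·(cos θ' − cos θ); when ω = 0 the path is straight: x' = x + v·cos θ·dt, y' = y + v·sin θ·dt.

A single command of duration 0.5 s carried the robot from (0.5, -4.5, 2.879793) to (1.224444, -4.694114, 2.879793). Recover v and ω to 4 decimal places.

Δθ = 2.879793 − 2.879793 = 0.000000
ω = Δθ/dt = 0.000000/0.5 = 0.0000
ω = 0 → v = (Δx·cos θ + Δy·sin θ)/dt = -1.5000

v = -1.5000, ω = 0.0000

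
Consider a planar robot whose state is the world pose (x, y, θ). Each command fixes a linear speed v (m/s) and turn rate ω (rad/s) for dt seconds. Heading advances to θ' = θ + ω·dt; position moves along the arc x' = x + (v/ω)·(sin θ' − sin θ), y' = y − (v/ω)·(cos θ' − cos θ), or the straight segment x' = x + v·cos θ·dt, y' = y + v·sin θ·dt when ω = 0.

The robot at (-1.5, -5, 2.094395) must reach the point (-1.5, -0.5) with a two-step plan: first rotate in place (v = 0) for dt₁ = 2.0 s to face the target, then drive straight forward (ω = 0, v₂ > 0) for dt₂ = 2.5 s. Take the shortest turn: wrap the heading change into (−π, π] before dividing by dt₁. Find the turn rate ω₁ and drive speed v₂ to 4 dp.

ω₁ = -0.2618, v₂ = 1.8000

heading to target = atan2(-0.5−-5, -1.5−-1.5) = 1.5708
Δθ = wrap(1.5708 − 2.0944) = -0.5236; ω₁ = Δθ/dt₁ = -0.2618
distance = √((-1.5−-1.5)² + (-0.5−-5)²) = 4.5000; v₂ = distance/dt₂ = 1.8000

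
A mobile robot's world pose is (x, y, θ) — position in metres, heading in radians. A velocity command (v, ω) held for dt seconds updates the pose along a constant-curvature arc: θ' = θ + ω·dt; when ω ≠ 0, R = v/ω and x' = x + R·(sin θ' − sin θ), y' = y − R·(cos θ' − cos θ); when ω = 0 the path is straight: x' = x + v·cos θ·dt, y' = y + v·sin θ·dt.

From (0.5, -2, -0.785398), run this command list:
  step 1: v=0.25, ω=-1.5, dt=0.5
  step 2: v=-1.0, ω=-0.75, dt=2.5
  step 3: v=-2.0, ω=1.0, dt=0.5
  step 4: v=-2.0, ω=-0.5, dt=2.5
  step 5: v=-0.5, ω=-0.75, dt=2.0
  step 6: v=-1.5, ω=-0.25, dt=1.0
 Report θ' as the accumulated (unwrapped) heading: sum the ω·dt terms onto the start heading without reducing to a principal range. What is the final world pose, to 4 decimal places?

step 1: θ'=-1.5354 (R=-0.1667) → pose (0.5487, -2.1120, -1.5354)
step 2: θ'=-3.4104 (R=1.3333) → pose (2.2353, -0.7793, -3.4104)
step 3: θ'=-2.9104 (R=-2.0000) → pose (3.2248, -0.7979, -2.9104)
step 4: θ'=-4.1604 (R=4.0000) → pose (7.5472, -2.5940, -4.1604)
step 5: θ'=-5.6604 (R=0.6667) → pose (7.3685, -3.4851, -5.6604)
step 6: θ'=-5.9104 (R=6.0000) → pose (6.0539, -4.1994, -5.9104)

(6.0539, -4.1994, -5.9104)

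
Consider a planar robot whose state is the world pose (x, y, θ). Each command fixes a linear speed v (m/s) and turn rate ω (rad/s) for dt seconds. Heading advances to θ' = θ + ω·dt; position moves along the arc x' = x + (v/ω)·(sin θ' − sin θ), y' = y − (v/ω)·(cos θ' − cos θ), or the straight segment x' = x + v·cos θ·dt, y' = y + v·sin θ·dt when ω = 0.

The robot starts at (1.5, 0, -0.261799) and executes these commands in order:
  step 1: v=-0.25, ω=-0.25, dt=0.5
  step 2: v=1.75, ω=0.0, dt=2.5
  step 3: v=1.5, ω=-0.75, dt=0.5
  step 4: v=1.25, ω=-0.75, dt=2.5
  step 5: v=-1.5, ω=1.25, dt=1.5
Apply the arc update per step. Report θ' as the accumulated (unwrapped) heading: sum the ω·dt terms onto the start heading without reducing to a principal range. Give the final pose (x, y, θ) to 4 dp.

(5.9630, -2.7617, -0.7618)

step 1: θ'=-0.3868 (R=1.0000) → pose (1.3816, 0.0398, -0.3868)
step 2: θ'=-0.3868 (straight) → pose (5.4334, -1.6106, -0.3868)
step 3: θ'=-0.7618 (R=-2.0000) → pose (6.0594, -2.0156, -0.7618)
step 4: θ'=-2.6368 (R=-1.6667) → pose (5.7150, -4.6804, -2.6368)
step 5: θ'=-0.7618 (R=-1.2000) → pose (5.9630, -2.7617, -0.7618)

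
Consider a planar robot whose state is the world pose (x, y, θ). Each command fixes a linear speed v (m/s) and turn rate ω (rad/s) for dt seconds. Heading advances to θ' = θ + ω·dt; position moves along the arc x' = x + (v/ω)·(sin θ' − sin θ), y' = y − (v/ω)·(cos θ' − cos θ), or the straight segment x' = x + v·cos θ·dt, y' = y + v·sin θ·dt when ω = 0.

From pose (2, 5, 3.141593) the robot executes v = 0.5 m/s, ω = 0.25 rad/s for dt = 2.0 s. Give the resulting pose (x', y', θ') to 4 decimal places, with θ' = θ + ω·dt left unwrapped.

θ' = 3.1416 + 0.25·2.0 = 3.6416
R = v/ω = 0.5/0.25 = 2.0000
x' = 2 + 2.0000·(sin 3.6416 − sin 3.1416) = 1.0411
y' = 5 − 2.0000·(cos 3.6416 − cos 3.1416) = 4.7552

(1.0411, 4.7552, 3.6416)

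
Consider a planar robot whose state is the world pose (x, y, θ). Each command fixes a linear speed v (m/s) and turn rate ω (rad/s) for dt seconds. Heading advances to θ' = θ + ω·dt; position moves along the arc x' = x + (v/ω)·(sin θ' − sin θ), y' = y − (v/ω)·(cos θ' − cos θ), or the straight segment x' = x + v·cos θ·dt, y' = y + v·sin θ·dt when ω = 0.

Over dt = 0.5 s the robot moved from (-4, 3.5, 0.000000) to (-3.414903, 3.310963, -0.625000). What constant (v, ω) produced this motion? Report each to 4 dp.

Δθ = -0.625000 − 0.000000 = -0.625000
ω = Δθ/dt = -0.625000/0.5 = -1.2500
R = Δx/(sin θ' − sin θ) = -1.0000
v = R·ω = -1.0000·-1.2500 = 1.2500

v = 1.2500, ω = -1.2500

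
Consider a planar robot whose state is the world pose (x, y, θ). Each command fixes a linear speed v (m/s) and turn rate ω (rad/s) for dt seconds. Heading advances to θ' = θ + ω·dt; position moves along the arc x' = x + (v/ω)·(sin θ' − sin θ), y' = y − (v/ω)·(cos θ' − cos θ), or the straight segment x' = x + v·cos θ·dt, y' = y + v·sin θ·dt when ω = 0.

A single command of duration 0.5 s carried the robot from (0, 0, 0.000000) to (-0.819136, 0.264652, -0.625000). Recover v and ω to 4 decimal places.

Δθ = -0.625000 − 0.000000 = -0.625000
ω = Δθ/dt = -0.625000/0.5 = -1.2500
R = Δx/(sin θ' − sin θ) = 1.4000
v = R·ω = 1.4000·-1.2500 = -1.7500

v = -1.7500, ω = -1.2500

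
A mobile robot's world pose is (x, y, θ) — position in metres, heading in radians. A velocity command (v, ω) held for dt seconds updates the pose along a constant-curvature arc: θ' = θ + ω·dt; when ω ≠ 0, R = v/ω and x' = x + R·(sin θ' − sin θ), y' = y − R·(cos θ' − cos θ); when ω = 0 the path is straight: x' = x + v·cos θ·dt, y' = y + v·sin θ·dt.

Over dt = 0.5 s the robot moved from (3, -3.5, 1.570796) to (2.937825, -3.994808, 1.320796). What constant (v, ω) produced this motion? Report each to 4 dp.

v = -1.0000, ω = -0.5000

Δθ = 1.320796 − 1.570796 = -0.250000
ω = Δθ/dt = -0.250000/0.5 = -0.5000
R = −Δy/(cos θ' − cos θ) = 2.0000
v = R·ω = 2.0000·-0.5000 = -1.0000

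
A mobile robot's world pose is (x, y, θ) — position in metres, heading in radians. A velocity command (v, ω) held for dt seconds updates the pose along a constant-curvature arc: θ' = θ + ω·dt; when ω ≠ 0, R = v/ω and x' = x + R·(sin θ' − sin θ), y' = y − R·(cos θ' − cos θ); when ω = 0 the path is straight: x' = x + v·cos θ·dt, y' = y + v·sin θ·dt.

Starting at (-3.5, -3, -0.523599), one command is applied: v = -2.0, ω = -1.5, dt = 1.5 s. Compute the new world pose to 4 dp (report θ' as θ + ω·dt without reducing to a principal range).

(-3.3130, -0.6012, -2.7736)

θ' = -0.5236 + -1.5·1.5 = -2.7736
R = v/ω = -2.0/-1.5 = 1.3333
x' = -3.5 + 1.3333·(sin -2.7736 − sin -0.5236) = -3.3130
y' = -3 − 1.3333·(cos -2.7736 − cos -0.5236) = -0.6012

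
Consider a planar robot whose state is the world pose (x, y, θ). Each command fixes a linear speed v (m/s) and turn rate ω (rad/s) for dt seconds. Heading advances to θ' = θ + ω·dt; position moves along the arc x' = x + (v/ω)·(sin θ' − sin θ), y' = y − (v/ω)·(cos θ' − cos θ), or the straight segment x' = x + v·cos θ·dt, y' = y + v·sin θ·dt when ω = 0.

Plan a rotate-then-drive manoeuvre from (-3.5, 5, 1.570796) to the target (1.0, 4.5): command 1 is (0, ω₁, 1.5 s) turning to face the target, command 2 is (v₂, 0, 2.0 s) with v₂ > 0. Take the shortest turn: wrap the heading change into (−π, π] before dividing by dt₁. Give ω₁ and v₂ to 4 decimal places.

heading to target = atan2(4.5−5, 1−-3.5) = -0.1107
Δθ = wrap(-0.1107 − 1.5708) = -1.6815; ω₁ = Δθ/dt₁ = -1.1210
distance = √((1−-3.5)² + (4.5−5)²) = 4.5277; v₂ = distance/dt₂ = 2.2638

ω₁ = -1.1210, v₂ = 2.2638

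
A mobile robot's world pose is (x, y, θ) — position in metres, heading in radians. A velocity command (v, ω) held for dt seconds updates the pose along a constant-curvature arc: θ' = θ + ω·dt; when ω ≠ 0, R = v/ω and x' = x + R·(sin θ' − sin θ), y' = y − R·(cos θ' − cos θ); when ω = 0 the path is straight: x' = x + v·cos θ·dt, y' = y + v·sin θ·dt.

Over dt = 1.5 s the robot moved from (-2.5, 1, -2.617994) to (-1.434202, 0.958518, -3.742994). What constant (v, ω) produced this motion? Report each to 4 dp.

Δθ = -3.742994 − -2.617994 = -1.125000
ω = Δθ/dt = -1.125000/1.5 = -0.7500
R = Δx/(sin θ' − sin θ) = 1.0000
v = R·ω = 1.0000·-0.7500 = -0.7500

v = -0.7500, ω = -0.7500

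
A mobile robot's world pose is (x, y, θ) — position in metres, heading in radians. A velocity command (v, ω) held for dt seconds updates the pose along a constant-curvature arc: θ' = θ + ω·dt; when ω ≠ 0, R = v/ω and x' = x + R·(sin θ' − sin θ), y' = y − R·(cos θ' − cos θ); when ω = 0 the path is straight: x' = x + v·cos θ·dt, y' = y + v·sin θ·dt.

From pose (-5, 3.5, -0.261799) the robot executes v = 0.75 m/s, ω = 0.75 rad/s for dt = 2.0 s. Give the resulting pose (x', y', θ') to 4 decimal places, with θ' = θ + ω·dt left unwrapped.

(-3.7960, 4.1394, 1.2382)

θ' = -0.2618 + 0.75·2.0 = 1.2382
R = v/ω = 0.75/0.75 = 1.0000
x' = -5 + 1.0000·(sin 1.2382 − sin -0.2618) = -3.7960
y' = 3.5 − 1.0000·(cos 1.2382 − cos -0.2618) = 4.1394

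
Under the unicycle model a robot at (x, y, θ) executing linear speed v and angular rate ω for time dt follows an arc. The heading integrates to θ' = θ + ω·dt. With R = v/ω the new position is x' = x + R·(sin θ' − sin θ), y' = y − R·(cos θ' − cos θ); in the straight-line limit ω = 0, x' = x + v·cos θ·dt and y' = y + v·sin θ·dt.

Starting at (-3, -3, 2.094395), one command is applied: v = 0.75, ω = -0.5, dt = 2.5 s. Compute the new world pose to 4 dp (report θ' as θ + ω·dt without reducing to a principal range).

(-2.8223, -1.2537, 0.8444)

θ' = 2.0944 + -0.5·2.5 = 0.8444
R = v/ω = 0.75/-0.5 = -1.5000
x' = -3 + -1.5000·(sin 0.8444 − sin 2.0944) = -2.8223
y' = -3 − -1.5000·(cos 0.8444 − cos 2.0944) = -1.2537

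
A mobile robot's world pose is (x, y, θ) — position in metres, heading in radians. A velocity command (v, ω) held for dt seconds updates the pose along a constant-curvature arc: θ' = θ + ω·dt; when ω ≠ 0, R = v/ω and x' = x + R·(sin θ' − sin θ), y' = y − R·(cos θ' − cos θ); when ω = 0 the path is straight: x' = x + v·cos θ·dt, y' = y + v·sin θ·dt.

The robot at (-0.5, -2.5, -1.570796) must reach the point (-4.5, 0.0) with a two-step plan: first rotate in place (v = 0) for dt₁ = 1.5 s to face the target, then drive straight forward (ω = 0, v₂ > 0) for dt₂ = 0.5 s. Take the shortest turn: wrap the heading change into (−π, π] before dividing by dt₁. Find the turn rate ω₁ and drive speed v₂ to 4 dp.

heading to target = atan2(0−-2.5, -4.5−-0.5) = 2.5830
Δθ = wrap(2.5830 − -1.5708) = -2.1294; ω₁ = Δθ/dt₁ = -1.4196
distance = √((-4.5−-0.5)² + (0−-2.5)²) = 4.7170; v₂ = distance/dt₂ = 9.4340

ω₁ = -1.4196, v₂ = 9.4340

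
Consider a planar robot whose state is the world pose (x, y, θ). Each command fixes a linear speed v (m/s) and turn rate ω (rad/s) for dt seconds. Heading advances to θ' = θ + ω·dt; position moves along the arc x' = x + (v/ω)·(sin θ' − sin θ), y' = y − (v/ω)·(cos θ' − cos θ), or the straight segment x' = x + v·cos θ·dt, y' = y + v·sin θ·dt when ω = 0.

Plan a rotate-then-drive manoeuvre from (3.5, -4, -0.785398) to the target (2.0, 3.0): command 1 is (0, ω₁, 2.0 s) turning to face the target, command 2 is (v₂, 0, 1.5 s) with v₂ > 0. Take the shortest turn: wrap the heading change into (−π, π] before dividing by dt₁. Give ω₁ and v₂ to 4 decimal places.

ω₁ = 1.2836, v₂ = 4.7726

heading to target = atan2(3−-4, 2−3.5) = 1.7819
Δθ = wrap(1.7819 − -0.7854) = 2.5673; ω₁ = Δθ/dt₁ = 1.2836
distance = √((2−3.5)² + (3−-4)²) = 7.1589; v₂ = distance/dt₂ = 4.7726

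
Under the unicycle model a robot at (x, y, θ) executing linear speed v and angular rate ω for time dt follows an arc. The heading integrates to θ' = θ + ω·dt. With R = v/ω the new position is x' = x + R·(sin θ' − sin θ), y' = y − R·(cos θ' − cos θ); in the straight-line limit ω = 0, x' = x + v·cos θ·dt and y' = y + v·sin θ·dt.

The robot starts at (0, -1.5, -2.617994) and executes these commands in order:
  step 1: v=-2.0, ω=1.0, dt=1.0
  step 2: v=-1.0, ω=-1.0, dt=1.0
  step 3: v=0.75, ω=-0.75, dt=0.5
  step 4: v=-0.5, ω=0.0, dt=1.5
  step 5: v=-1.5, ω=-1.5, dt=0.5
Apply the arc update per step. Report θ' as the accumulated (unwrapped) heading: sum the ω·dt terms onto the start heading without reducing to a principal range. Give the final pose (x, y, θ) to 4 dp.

(2.6003, 0.7802, -3.7430)

step 1: θ'=-1.6180 (R=-2.0000) → pose (0.9978, 0.1377, -1.6180)
step 2: θ'=-2.6180 (R=1.0000) → pose (1.4967, 0.9565, -2.6180)
step 3: θ'=-2.9930 (R=-1.0000) → pose (1.1447, 0.8336, -2.9930)
step 4: θ'=-2.9930 (straight) → pose (1.8864, 0.9446, -2.9930)
step 5: θ'=-3.7430 (R=1.0000) → pose (2.6003, 0.7802, -3.7430)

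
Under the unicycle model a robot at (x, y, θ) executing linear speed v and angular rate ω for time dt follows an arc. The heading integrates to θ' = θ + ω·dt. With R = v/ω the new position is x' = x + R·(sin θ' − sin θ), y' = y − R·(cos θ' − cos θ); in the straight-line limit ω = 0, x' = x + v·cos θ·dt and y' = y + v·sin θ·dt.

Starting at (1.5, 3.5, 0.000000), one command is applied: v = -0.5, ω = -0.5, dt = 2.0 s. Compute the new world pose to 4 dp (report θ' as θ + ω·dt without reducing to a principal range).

(0.6585, 3.9597, -1.0000)

θ' = 0.0000 + -0.5·2.0 = -1.0000
R = v/ω = -0.5/-0.5 = 1.0000
x' = 1.5 + 1.0000·(sin -1.0000 − sin 0.0000) = 0.6585
y' = 3.5 − 1.0000·(cos -1.0000 − cos 0.0000) = 3.9597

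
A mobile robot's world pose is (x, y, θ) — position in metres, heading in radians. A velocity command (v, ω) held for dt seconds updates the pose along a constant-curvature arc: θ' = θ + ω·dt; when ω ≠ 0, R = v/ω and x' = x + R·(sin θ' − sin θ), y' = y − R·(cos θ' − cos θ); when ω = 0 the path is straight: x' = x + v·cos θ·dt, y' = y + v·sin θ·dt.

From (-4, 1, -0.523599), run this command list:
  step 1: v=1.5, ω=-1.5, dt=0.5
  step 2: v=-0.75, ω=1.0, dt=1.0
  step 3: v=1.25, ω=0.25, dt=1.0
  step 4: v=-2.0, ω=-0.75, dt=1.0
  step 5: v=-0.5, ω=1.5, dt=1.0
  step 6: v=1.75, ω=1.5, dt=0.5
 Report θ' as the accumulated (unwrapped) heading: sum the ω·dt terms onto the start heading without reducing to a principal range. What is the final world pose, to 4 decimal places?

(-4.6933, 2.2758, 1.4764)

step 1: θ'=-1.2736 (R=-1.0000) → pose (-3.5438, 0.4268, -1.2736)
step 2: θ'=-0.2736 (R=-0.7500) → pose (-4.0583, 0.9293, -0.2736)
step 3: θ'=-0.0236 (R=5.0000) → pose (-2.8253, 0.7447, -0.0236)
step 4: θ'=-0.7736 (R=2.6667) → pose (-4.6256, 1.5029, -0.7736)
step 5: θ'=0.7264 (R=-0.3333) → pose (-5.0799, 1.5136, 0.7264)
step 6: θ'=1.4764 (R=1.1667) → pose (-4.6933, 2.2758, 1.4764)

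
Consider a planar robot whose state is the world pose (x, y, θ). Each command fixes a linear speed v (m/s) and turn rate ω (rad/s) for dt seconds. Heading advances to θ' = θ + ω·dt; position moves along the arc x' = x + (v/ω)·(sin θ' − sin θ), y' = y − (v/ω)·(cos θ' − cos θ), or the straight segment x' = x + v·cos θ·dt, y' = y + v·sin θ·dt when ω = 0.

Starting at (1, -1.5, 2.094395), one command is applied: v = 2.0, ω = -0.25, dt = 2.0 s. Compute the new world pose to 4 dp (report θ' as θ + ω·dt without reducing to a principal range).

(-0.0696, 2.3112, 1.5944)

θ' = 2.0944 + -0.25·2.0 = 1.5944
R = v/ω = 2.0/-0.25 = -8.0000
x' = 1 + -8.0000·(sin 1.5944 − sin 2.0944) = -0.0696
y' = -1.5 − -8.0000·(cos 1.5944 − cos 2.0944) = 2.3112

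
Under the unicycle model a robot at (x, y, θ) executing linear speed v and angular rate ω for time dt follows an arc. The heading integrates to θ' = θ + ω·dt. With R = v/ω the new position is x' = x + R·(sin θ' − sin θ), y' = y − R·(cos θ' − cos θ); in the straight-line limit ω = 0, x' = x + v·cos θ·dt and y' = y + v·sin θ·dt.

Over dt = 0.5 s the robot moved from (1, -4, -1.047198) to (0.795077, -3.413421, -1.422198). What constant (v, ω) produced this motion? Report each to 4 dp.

v = -1.2500, ω = -0.7500

Δθ = -1.422198 − -1.047198 = -0.375000
ω = Δθ/dt = -0.375000/0.5 = -0.7500
R = −Δy/(cos θ' − cos θ) = 1.6667
v = R·ω = 1.6667·-0.7500 = -1.2500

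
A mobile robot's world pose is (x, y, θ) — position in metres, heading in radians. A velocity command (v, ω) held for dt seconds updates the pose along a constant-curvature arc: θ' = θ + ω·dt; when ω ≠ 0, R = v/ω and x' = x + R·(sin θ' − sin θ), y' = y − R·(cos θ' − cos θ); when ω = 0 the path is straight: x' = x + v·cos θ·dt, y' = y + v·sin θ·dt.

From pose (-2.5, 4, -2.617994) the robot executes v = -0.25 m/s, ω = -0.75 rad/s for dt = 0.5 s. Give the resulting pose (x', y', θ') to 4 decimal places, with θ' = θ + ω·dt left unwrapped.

θ' = -2.6180 + -0.75·0.5 = -2.9930
R = v/ω = -0.25/-0.75 = 0.3333
x' = -2.5 + 0.3333·(sin -2.9930 − sin -2.6180) = -2.3827
y' = 4 − 0.3333·(cos -2.9930 − cos -2.6180) = 4.0410

(-2.3827, 4.0410, -2.9930)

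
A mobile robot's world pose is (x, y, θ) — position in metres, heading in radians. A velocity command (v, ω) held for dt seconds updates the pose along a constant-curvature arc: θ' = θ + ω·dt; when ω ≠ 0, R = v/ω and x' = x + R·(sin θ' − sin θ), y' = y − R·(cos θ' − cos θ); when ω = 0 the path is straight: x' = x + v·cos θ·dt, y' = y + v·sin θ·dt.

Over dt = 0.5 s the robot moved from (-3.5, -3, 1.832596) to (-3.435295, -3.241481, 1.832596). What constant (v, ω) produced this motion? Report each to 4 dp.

Δθ = 1.832596 − 1.832596 = 0.000000
ω = Δθ/dt = 0.000000/0.5 = 0.0000
ω = 0 → v = (Δx·cos θ + Δy·sin θ)/dt = -0.5000

v = -0.5000, ω = 0.0000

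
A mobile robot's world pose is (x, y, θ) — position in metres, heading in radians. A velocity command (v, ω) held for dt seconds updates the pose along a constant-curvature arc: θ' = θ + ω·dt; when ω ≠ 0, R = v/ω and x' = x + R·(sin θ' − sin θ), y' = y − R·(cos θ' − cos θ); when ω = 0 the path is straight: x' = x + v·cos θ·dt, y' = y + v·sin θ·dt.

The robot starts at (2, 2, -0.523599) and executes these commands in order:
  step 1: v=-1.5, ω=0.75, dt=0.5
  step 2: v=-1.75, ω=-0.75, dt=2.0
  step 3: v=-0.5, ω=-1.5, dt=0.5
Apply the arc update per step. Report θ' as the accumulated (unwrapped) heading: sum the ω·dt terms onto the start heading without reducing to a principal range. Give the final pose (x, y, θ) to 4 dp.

(-0.5779, 4.9545, -2.3986)

step 1: θ'=-0.1486 (R=-2.0000) → pose (1.2961, 2.2459, -0.1486)
step 2: θ'=-1.6486 (R=2.3333) → pose (-0.6847, 4.7349, -1.6486)
step 3: θ'=-2.3986 (R=0.3333) → pose (-0.5779, 4.9545, -2.3986)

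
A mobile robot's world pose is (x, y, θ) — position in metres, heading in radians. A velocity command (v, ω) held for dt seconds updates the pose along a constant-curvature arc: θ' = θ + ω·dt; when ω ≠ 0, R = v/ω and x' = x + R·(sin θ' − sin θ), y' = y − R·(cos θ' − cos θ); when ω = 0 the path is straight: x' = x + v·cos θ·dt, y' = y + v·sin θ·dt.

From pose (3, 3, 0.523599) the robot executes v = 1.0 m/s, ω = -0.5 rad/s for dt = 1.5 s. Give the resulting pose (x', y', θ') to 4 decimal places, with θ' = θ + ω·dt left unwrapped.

θ' = 0.5236 + -0.5·1.5 = -0.2264
R = v/ω = 1.0/-0.5 = -2.0000
x' = 3 + -2.0000·(sin -0.2264 − sin 0.5236) = 4.4489
y' = 3 − -2.0000·(cos -0.2264 − cos 0.5236) = 3.2169

(4.4489, 3.2169, -0.2264)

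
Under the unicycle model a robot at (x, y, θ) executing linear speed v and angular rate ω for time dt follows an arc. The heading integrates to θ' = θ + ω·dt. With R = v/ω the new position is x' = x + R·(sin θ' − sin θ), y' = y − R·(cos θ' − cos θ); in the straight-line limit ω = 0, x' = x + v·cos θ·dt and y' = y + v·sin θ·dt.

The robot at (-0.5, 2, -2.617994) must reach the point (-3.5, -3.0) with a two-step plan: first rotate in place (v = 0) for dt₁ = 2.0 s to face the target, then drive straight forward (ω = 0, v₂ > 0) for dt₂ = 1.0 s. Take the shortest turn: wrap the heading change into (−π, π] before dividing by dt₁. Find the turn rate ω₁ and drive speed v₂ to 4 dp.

heading to target = atan2(-3−2, -3.5−-0.5) = -2.1112
Δθ = wrap(-2.1112 − -2.6180) = 0.5068; ω₁ = Δθ/dt₁ = 0.2534
distance = √((-3.5−-0.5)² + (-3−2)²) = 5.8310; v₂ = distance/dt₂ = 5.8310

ω₁ = 0.2534, v₂ = 5.8310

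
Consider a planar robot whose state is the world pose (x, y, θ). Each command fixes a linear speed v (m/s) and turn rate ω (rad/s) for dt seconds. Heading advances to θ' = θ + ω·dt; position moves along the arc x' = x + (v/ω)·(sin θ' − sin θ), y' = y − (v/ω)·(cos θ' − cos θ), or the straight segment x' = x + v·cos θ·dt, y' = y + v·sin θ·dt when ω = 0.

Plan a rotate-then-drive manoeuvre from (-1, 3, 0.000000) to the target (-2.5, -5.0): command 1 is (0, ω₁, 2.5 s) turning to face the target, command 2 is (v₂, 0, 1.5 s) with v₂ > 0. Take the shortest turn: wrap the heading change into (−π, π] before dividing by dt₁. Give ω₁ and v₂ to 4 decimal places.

ω₁ = -0.7025, v₂ = 5.4263

heading to target = atan2(-5−3, -2.5−-1) = -1.7561
Δθ = wrap(-1.7561 − 0.0000) = -1.7561; ω₁ = Δθ/dt₁ = -0.7025
distance = √((-2.5−-1)² + (-5−3)²) = 8.1394; v₂ = distance/dt₂ = 5.4263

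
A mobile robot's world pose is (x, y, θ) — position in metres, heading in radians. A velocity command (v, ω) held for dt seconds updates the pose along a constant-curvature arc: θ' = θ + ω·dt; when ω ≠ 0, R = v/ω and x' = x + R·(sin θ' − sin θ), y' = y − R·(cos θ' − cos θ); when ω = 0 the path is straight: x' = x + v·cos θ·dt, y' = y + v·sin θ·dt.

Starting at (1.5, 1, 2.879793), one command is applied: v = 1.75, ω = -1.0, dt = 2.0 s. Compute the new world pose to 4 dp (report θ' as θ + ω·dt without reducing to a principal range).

θ' = 2.8798 + -1.0·2.0 = 0.8798
R = v/ω = 1.75/-1.0 = -1.7500
x' = 1.5 + -1.7500·(sin 0.8798 − sin 2.8798) = 0.6044
y' = 1 − -1.7500·(cos 0.8798 − cos 2.8798) = 3.8057

(0.6044, 3.8057, 0.8798)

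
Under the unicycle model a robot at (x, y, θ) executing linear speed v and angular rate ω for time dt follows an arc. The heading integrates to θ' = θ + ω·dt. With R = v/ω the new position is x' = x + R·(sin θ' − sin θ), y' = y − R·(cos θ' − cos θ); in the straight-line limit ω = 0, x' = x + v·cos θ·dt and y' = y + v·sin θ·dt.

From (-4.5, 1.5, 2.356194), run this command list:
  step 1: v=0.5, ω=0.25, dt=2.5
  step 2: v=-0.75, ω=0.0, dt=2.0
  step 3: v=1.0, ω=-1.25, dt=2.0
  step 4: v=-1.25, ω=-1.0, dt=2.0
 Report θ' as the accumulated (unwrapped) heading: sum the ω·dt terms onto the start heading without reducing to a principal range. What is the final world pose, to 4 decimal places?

(-6.1834, 4.3625, -1.5188)

step 1: θ'=2.9812 (R=2.0000) → pose (-5.5948, 2.0601, 2.9812)
step 2: θ'=2.9812 (straight) → pose (-4.1140, 1.8205, 2.9812)
step 3: θ'=0.4812 (R=-0.8000) → pose (-4.3565, 3.3194, 0.4812)
step 4: θ'=-1.5188 (R=1.2500) → pose (-6.1834, 4.3625, -1.5188)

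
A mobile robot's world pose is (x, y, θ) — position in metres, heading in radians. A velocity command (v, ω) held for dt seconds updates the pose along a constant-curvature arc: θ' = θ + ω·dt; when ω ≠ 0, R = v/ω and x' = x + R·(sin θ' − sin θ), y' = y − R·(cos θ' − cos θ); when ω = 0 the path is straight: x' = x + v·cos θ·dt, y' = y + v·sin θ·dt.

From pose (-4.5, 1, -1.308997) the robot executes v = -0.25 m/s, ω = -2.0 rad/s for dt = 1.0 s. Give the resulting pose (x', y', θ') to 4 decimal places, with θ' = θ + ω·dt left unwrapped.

(-4.3584, 1.1556, -3.3090)

θ' = -1.3090 + -2.0·1.0 = -3.3090
R = v/ω = -0.25/-2.0 = 0.1250
x' = -4.5 + 0.1250·(sin -3.3090 − sin -1.3090) = -4.3584
y' = 1 − 0.1250·(cos -3.3090 − cos -1.3090) = 1.1556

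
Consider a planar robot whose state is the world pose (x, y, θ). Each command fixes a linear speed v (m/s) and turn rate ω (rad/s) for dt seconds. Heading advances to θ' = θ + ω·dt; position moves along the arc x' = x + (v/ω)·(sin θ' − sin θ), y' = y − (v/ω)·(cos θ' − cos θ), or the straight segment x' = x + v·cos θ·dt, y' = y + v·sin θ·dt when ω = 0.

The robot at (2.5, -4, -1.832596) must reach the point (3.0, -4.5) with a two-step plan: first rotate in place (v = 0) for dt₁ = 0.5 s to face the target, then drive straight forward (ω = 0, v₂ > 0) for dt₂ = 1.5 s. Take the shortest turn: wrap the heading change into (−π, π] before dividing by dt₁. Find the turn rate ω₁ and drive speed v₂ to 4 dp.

ω₁ = 2.0944, v₂ = 0.4714

heading to target = atan2(-4.5−-4, 3−2.5) = -0.7854
Δθ = wrap(-0.7854 − -1.8326) = 1.0472; ω₁ = Δθ/dt₁ = 2.0944
distance = √((3−2.5)² + (-4.5−-4)²) = 0.7071; v₂ = distance/dt₂ = 0.4714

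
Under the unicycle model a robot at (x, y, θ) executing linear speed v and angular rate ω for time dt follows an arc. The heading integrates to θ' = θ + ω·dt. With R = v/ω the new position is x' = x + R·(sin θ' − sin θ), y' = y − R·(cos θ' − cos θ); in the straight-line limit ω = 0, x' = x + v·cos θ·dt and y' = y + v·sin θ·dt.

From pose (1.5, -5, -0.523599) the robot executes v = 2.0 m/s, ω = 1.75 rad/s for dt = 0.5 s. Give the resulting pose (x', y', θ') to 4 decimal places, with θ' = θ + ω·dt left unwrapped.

(2.4648, -5.0833, 0.3514)

θ' = -0.5236 + 1.75·0.5 = 0.3514
R = v/ω = 2.0/1.75 = 1.1429
x' = 1.5 + 1.1429·(sin 0.3514 − sin -0.5236) = 2.4648
y' = -5 − 1.1429·(cos 0.3514 − cos -0.5236) = -5.0833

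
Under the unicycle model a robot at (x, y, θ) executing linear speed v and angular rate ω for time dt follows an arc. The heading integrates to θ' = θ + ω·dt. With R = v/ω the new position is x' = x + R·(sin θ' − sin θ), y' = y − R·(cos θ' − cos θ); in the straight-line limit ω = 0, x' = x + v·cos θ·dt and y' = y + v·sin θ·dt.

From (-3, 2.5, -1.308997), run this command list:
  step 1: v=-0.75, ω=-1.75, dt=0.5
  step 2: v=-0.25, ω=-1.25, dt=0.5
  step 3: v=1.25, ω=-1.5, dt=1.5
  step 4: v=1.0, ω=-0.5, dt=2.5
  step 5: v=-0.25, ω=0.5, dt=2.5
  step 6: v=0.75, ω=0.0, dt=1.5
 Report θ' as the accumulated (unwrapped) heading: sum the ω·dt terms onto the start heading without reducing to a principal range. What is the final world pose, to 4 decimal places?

step 1: θ'=-2.1840 (R=0.4286) → pose (-2.9365, 2.8576, -2.1840)
step 2: θ'=-2.8090 (R=0.2000) → pose (-2.8383, 2.9315, -2.8090)
step 3: θ'=-5.0590 (R=-0.8333) → pose (-3.8941, 4.0023, -5.0590)
step 4: θ'=-6.3090 (R=-2.0000) → pose (-1.9614, 5.3222, -6.3090)
step 5: θ'=-5.0590 (R=-0.5000) → pose (-2.4446, 4.9922, -5.0590)
step 6: θ'=-5.0590 (straight) → pose (-2.0624, 6.0503, -5.0590)

(-2.0624, 6.0503, -5.0590)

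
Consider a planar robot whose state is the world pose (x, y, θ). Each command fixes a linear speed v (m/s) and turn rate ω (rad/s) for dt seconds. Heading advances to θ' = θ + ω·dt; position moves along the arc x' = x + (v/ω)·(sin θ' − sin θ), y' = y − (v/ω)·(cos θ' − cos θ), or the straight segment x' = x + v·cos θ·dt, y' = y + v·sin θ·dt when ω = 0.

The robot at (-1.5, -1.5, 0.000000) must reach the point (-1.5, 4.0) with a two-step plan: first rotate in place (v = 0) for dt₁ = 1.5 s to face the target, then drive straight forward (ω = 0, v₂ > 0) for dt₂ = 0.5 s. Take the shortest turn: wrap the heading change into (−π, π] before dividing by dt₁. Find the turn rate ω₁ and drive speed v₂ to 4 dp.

ω₁ = 1.0472, v₂ = 11.0000

heading to target = atan2(4−-1.5, -1.5−-1.5) = 1.5708
Δθ = wrap(1.5708 − 0.0000) = 1.5708; ω₁ = Δθ/dt₁ = 1.0472
distance = √((-1.5−-1.5)² + (4−-1.5)²) = 5.5000; v₂ = distance/dt₂ = 11.0000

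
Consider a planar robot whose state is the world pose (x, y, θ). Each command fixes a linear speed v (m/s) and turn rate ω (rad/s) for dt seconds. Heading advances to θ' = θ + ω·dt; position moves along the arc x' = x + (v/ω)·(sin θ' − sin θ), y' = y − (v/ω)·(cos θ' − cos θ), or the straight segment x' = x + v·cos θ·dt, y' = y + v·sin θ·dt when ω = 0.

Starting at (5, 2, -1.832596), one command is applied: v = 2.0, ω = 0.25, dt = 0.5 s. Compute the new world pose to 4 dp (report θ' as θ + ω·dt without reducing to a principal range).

θ' = -1.8326 + 0.25·0.5 = -1.7076
R = v/ω = 2.0/0.25 = 8.0000
x' = 5 + 8.0000·(sin -1.7076 − sin -1.8326) = 4.8021
y' = 2 − 8.0000·(cos -1.7076 − cos -1.8326) = 1.0204

(4.8021, 1.0204, -1.7076)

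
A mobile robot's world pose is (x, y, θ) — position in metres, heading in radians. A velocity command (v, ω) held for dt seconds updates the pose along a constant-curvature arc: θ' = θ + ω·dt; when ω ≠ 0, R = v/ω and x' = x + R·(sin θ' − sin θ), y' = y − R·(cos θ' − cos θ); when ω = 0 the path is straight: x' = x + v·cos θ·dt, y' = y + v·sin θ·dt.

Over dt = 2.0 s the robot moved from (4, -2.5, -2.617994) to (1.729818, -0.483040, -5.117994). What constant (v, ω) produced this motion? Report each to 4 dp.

v = 2.0000, ω = -1.2500

Δθ = -5.117994 − -2.617994 = -2.500000
ω = Δθ/dt = -2.500000/2.0 = -1.2500
R = Δx/(sin θ' − sin θ) = -1.6000
v = R·ω = -1.6000·-1.2500 = 2.0000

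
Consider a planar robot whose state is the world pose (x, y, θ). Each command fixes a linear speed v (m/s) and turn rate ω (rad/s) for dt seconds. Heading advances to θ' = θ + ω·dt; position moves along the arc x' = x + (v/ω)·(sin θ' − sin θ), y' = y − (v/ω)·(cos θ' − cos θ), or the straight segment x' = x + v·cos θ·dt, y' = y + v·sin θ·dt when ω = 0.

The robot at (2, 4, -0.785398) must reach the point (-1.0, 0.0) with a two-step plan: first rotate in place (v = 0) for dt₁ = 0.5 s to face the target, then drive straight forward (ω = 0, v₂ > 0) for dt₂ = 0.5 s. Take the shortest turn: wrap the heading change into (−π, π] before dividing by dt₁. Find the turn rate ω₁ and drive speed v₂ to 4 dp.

heading to target = atan2(0−4, -1−2) = -2.2143
Δθ = wrap(-2.2143 − -0.7854) = -1.4289; ω₁ = Δθ/dt₁ = -2.8578
distance = √((-1−2)² + (0−4)²) = 5.0000; v₂ = distance/dt₂ = 10.0000

ω₁ = -2.8578, v₂ = 10.0000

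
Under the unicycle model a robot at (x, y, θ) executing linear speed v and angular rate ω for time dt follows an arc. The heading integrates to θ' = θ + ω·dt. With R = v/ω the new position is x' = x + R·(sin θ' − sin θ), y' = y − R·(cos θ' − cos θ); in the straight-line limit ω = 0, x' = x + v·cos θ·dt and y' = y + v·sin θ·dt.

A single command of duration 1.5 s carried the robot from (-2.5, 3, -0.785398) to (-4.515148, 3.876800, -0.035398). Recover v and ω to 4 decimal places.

v = -1.5000, ω = 0.5000

Δθ = -0.035398 − -0.785398 = 0.750000
ω = Δθ/dt = 0.750000/1.5 = 0.5000
R = Δx/(sin θ' − sin θ) = -3.0000
v = R·ω = -3.0000·0.5000 = -1.5000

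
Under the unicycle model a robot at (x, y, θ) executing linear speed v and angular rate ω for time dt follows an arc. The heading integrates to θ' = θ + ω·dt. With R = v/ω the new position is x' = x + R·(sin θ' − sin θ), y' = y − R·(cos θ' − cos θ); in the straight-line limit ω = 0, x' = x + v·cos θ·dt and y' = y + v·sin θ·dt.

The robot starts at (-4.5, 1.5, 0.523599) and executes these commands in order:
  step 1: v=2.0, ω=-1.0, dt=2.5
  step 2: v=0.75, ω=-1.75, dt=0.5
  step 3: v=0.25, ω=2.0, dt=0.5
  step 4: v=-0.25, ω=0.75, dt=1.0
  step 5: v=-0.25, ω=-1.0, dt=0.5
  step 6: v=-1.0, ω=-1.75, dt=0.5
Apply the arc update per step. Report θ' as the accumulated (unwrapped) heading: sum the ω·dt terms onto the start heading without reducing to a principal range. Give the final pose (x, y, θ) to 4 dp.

step 1: θ'=-1.9764 (R=-2.0000) → pose (-1.6623, -1.0212, -1.9764)
step 2: θ'=-2.8514 (R=-0.4286) → pose (-1.9334, -1.2627, -2.8514)
step 3: θ'=-1.8514 (R=0.1250) → pose (-2.0178, -1.3479, -1.8514)
step 4: θ'=-1.1014 (R=-0.3333) → pose (-2.0408, -1.1048, -1.1014)
step 5: θ'=-1.6014 (R=0.2500) → pose (-2.0677, -0.9841, -1.6014)
step 6: θ'=-2.4764 (R=0.5714) → pose (-1.8493, -0.5520, -2.4764)

(-1.8493, -0.5520, -2.4764)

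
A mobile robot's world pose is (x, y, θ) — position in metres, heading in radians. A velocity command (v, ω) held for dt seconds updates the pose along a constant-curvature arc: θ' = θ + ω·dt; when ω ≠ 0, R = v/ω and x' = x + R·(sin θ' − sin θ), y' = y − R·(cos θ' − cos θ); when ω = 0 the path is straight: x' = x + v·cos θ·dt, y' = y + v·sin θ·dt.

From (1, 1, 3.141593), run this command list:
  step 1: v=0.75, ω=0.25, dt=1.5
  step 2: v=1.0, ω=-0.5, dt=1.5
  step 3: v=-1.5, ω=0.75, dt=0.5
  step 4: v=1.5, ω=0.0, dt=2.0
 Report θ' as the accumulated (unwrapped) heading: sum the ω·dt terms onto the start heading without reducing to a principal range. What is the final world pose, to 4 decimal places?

(-3.8314, 0.6525, 3.1416)

step 1: θ'=3.5166 (R=3.0000) → pose (-0.0988, 0.7915, 3.5166)
step 2: θ'=2.7666 (R=-2.0000) → pose (-1.5639, 0.7915, 2.7666)
step 3: θ'=3.1416 (R=-2.0000) → pose (-0.8314, 0.6525, 3.1416)
step 4: θ'=3.1416 (straight) → pose (-3.8314, 0.6525, 3.1416)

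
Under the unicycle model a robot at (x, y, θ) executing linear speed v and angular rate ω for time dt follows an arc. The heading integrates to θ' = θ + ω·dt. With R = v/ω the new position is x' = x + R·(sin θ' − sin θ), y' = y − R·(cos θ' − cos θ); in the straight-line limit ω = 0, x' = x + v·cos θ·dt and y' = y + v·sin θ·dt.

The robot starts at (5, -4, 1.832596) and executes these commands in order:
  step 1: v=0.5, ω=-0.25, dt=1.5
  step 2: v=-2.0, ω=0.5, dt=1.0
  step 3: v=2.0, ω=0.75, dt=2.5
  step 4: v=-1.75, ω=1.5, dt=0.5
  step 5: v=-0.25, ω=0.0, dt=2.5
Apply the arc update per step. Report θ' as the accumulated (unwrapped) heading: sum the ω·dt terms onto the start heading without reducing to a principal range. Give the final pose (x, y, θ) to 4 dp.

(1.5396, -2.8004, 4.5826)

step 1: θ'=1.4576 (R=-2.0000) → pose (4.9447, -3.2564, 1.4576)
step 2: θ'=1.9576 (R=-4.0000) → pose (5.2146, -5.2172, 1.9576)
step 3: θ'=3.8326 (R=2.6667) → pose (1.0454, -4.1682, 3.8326)
step 4: θ'=4.5826 (R=-1.1667) → pose (1.4587, -3.4201, 4.5826)
step 5: θ'=4.5826 (straight) → pose (1.5396, -2.8004, 4.5826)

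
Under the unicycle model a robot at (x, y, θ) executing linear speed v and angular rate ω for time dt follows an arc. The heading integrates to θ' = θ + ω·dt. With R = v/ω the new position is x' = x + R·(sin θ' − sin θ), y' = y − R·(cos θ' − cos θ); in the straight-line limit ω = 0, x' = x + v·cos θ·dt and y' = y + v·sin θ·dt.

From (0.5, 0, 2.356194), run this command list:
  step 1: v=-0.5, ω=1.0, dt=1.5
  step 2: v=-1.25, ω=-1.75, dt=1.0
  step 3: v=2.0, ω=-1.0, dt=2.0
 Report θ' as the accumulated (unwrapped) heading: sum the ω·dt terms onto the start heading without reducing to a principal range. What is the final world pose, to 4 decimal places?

(3.7718, 2.8099, 0.1062)

step 1: θ'=3.8562 (R=-0.5000) → pose (1.1812, -0.0241, 3.8562)
step 2: θ'=2.1062 (R=0.7143) → pose (2.2636, -0.1992, 2.1062)
step 3: θ'=0.1062 (R=-2.0000) → pose (3.7718, 2.8099, 0.1062)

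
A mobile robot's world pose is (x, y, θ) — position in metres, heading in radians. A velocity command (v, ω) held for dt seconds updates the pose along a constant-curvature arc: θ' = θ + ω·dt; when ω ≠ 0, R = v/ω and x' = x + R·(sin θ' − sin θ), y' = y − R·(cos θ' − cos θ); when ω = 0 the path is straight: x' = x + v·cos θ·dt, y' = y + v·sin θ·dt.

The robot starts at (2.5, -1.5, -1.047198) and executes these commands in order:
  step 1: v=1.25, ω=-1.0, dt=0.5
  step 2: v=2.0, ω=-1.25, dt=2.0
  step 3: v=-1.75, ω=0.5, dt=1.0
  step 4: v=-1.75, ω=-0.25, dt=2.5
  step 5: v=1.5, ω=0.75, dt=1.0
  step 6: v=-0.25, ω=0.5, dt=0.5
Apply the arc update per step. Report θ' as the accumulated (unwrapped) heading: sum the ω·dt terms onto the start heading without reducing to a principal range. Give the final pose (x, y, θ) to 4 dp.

(3.3845, -6.1347, -3.1722)

step 1: θ'=-1.5472 (R=-1.2500) → pose (2.6671, -2.0955, -1.5472)
step 2: θ'=-4.0472 (R=-1.6000) → pose (-0.1913, -3.1208, -4.0472)
step 3: θ'=-3.5472 (R=-3.5000) → pose (1.1815, -4.1766, -3.5472)
step 4: θ'=-4.1722 (R=7.0000) → pose (4.4227, -7.0085, -4.1722)
step 5: θ'=-3.4222 (R=2.0000) → pose (3.2614, -6.1154, -3.4222)
step 6: θ'=-3.1722 (R=-0.5000) → pose (3.3845, -6.1347, -3.1722)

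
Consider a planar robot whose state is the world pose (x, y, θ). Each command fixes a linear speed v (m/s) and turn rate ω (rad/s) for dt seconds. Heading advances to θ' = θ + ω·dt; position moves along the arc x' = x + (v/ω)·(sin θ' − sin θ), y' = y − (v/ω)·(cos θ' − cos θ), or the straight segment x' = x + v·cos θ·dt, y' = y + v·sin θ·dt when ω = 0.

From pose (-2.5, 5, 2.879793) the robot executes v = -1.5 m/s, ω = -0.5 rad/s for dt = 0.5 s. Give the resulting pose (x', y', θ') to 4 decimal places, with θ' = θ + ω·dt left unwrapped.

(-1.8072, 4.7178, 2.6298)

θ' = 2.8798 + -0.5·0.5 = 2.6298
R = v/ω = -1.5/-0.5 = 3.0000
x' = -2.5 + 3.0000·(sin 2.6298 − sin 2.8798) = -1.8072
y' = 5 − 3.0000·(cos 2.6298 − cos 2.8798) = 4.7178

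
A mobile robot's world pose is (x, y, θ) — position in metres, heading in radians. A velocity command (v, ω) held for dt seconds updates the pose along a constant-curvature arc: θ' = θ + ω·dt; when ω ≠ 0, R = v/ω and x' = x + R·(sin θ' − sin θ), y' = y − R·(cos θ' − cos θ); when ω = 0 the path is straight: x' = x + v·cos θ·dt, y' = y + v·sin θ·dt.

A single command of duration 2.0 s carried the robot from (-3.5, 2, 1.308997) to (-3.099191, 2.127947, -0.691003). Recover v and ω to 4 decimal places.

v = 0.2500, ω = -1.0000

Δθ = -0.691003 − 1.308997 = -2.000000
ω = Δθ/dt = -2.000000/2.0 = -1.0000
R = Δx/(sin θ' − sin θ) = -0.2500
v = R·ω = -0.2500·-1.0000 = 0.2500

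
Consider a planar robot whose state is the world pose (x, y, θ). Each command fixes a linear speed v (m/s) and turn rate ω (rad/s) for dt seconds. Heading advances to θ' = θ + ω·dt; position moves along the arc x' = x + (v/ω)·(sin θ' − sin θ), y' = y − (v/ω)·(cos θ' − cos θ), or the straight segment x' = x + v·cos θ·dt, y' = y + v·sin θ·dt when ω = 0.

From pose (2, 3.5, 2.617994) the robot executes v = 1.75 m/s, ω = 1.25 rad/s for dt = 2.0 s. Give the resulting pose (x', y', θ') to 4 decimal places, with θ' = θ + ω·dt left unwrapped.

(0.0136, 1.7352, 5.1180)

θ' = 2.6180 + 1.25·2.0 = 5.1180
R = v/ω = 1.75/1.25 = 1.4000
x' = 2 + 1.4000·(sin 5.1180 − sin 2.6180) = 0.0136
y' = 3.5 − 1.4000·(cos 5.1180 − cos 2.6180) = 1.7352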